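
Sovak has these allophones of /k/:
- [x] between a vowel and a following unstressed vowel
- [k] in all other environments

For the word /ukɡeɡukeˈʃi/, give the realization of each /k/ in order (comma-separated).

[k], [x]

Occurrence 1 (position 2): no conditioning environment matches → elsewhere allophone [k].
Occurrence 2 (position 7): between a vowel and a following unstressed vowel → [x].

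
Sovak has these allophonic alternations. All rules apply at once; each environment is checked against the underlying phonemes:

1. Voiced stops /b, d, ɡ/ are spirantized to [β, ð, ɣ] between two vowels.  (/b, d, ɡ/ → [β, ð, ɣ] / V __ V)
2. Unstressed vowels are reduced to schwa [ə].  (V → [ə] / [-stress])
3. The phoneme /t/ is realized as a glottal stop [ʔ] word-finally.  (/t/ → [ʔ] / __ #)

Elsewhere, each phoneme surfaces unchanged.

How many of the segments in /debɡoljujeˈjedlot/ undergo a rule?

6

Segments that undergo a rule: /e/ → [ə] (rule 2); /o/ → [ə] (rule 2); /u/ → [ə] (rule 2); /e/ → [ə] (rule 2); /o/ → [ə] (rule 2); /t/ → [ʔ] (rule 3).
All other segments surface unchanged.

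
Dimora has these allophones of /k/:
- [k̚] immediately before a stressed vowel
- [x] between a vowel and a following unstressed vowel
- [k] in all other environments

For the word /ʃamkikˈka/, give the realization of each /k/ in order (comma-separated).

Occurrence 1 (position 4): no conditioning environment matches → elsewhere allophone [k].
Occurrence 2 (position 6): no conditioning environment matches → elsewhere allophone [k].
Occurrence 3 (position 7): immediately before a stressed vowel → [k̚].

[k], [k], [k̚]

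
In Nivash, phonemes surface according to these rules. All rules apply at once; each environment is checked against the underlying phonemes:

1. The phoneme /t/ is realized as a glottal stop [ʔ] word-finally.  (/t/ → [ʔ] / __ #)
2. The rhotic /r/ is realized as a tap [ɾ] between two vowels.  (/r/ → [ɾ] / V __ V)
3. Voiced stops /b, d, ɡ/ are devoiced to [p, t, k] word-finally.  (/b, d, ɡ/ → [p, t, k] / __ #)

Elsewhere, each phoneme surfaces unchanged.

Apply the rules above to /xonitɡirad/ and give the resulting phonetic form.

/t/ (between /i/ and /ɡ/): rule 1 targets it, but not word-finally → unchanged [t].
/ɡ/ (between /t/ and /i/): rule 3 targets it, but not word-finally → unchanged [ɡ].
Rule 2 applies to /r/ (between /i/ and /a/: between two vowels) → [ɾ].
/d/ (word-final): word-finally, so rule 3 applies → [t].

[xonitɡiɾat]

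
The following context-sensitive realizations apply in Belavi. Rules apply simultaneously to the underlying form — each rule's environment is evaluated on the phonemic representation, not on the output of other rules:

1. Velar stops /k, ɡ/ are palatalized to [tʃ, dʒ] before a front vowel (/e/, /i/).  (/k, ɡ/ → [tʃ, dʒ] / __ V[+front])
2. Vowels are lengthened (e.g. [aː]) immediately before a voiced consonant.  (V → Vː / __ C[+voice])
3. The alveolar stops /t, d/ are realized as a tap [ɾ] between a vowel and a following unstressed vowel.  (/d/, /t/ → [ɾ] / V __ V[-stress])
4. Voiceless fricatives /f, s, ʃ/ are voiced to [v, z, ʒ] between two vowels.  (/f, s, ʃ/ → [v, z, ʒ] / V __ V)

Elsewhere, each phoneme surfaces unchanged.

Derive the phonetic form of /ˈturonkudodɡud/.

[ˈtuːroːnkuːɾoːdɡuːd]

/t/ (word-initial): rule 3 targets it, but not between a vowel and a following unstressed vowel → unchanged [t].
/u/ (between /t/ and /r/) occurs before a voiced consonant → [uː] by rule 2.
/o/ (between /r/ and /n/) occurs before a voiced consonant → [oː] by rule 2.
/k/ (between /n/ and /u/) is in the target of rule 1 but the environment (before a front vowel) is not met → [k].
/u/ — between /k/ and /d/, before a voiced consonant — surfaces as [uː] (rule 2).
/d/ meets the environment for rule 3 (between a vowel and a following unstressed vowel) → [ɾ].
Rule 2 applies to /o/ (between /d/ and /d/: before a voiced consonant) → [oː].
/d/ (between /o/ and /ɡ/) is in the target of rule 3 but the environment (between a vowel and a following unstressed vowel) is not met → [d].
/ɡ/ — between /d/ and /u/; rule 1 does not apply here → [ɡ].
/u/ — between /ɡ/ and /d/, before a voiced consonant — surfaces as [uː] (rule 2).
/d/ — word-final; rule 3 does not apply here → [d].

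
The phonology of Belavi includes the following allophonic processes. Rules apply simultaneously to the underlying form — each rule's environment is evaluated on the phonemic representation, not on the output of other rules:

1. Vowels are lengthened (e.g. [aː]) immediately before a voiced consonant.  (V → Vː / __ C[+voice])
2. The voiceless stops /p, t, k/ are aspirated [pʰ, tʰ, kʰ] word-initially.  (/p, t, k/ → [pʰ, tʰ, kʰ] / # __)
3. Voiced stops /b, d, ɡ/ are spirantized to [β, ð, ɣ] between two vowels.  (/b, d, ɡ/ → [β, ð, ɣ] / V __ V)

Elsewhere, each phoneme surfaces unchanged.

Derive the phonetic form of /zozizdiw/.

/o/ (between /z/ and /z/): before a voiced consonant, so rule 1 applies → [oː].
/i/ (between /z/ and /z/) occurs before a voiced consonant → [iː] by rule 1.
/d/ (between /z/ and /i/) is in the target of rule 3 but the environment (between two vowels) is not met → [d].
Rule 1 applies to /i/ (between /d/ and /w/: before a voiced consonant) → [iː].

[zoːziːzdiːw]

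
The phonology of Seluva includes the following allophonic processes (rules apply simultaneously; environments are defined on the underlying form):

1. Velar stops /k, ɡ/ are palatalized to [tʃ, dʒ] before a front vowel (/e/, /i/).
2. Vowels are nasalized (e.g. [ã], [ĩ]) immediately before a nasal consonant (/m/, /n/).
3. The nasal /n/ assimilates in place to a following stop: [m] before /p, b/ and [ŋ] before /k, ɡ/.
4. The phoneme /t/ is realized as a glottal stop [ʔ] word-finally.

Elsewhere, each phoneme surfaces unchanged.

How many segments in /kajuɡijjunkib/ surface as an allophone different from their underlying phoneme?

Segments that undergo a rule: /ɡ/ → [dʒ] (rule 1); /u/ → [ũ] (rule 2); /n/ → [ŋ] (rule 3); /k/ → [tʃ] (rule 1).
All other segments surface unchanged.

4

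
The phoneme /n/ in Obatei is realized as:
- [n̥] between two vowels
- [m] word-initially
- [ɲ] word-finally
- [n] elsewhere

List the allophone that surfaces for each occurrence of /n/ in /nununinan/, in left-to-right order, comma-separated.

Occurrence 1 (position 1): word-initially → [m].
Occurrence 2 (position 3): between two vowels → [n̥].
Occurrence 3 (position 5): between two vowels → [n̥].
Occurrence 4 (position 7): between two vowels → [n̥].
Occurrence 5 (position 9): word-finally → [ɲ].

[m], [n̥], [n̥], [n̥], [ɲ]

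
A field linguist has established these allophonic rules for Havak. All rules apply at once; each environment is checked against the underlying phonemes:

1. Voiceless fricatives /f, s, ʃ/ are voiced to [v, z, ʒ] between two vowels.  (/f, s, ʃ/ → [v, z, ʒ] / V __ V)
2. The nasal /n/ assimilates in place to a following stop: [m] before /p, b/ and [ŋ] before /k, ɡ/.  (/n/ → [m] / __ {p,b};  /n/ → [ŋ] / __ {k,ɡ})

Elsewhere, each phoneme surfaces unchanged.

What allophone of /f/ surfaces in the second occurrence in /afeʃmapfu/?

/f/ — between /p/ and /u/; rule 1 does not apply here → [f].

[f]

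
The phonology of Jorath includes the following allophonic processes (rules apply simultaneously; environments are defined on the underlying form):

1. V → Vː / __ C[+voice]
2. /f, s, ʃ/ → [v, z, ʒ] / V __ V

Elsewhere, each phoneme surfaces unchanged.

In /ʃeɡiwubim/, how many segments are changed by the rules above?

4

Segments that undergo a rule: /e/ → [eː] (rule 1); /i/ → [iː] (rule 1); /u/ → [uː] (rule 1); /i/ → [iː] (rule 1).
All other segments surface unchanged.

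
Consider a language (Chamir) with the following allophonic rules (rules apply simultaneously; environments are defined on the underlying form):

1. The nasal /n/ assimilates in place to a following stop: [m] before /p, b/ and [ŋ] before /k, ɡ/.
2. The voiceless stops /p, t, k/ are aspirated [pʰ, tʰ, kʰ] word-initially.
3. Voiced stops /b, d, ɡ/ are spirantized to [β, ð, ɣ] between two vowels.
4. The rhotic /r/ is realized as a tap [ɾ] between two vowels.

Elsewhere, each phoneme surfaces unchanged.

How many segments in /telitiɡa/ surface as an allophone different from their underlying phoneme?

Segments that undergo a rule: /t/ → [tʰ] (rule 2); /ɡ/ → [ɣ] (rule 3).
All other segments surface unchanged.

2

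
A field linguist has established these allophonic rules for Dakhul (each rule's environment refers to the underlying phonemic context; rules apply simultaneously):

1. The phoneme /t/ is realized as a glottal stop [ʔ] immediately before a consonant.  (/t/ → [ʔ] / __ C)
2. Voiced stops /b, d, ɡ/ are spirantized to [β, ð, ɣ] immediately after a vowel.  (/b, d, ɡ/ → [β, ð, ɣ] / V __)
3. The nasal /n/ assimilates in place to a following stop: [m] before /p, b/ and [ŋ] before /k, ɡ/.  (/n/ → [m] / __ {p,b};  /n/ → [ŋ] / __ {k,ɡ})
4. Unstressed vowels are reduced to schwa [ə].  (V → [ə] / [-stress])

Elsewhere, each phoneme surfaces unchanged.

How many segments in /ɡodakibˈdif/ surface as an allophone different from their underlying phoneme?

Segments that undergo a rule: /o/ → [ə] (rule 4); /d/ → [ð] (rule 2); /a/ → [ə] (rule 4); /i/ → [ə] (rule 4); /b/ → [β] (rule 2).
All other segments surface unchanged.

5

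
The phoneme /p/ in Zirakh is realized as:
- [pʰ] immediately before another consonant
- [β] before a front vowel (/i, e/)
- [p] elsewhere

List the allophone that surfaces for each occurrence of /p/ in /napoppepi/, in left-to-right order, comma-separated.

[p], [pʰ], [β], [β]

Occurrence 1 (position 3): no conditioning environment matches → elsewhere allophone [p].
Occurrence 2 (position 5): immediately before another consonant → [pʰ].
Occurrence 3 (position 6): before a front vowel (/i, e/) → [β].
Occurrence 4 (position 8): before a front vowel (/i, e/) → [β].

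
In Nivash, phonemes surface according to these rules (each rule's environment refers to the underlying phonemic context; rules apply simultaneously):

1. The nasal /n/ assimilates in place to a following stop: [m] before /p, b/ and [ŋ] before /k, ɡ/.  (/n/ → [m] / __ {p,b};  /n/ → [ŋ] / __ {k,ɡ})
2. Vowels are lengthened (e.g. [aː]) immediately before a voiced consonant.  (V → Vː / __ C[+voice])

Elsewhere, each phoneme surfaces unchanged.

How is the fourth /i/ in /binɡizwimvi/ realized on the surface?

/i/ (word-final): rule 2 targets it, but not before a voiced consonant → unchanged [i].

[i]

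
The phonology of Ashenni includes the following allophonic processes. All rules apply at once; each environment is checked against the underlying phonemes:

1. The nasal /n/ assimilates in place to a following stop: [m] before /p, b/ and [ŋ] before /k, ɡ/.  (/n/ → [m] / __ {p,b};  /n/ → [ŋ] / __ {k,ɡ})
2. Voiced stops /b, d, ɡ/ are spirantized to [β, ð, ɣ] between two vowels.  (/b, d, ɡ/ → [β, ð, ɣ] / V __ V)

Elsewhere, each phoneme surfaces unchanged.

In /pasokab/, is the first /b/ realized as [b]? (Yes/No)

Yes

/b/ (word-final): rule 2 targets it, but not between two vowels → unchanged [b].
The actual realization is [b], which matches [b].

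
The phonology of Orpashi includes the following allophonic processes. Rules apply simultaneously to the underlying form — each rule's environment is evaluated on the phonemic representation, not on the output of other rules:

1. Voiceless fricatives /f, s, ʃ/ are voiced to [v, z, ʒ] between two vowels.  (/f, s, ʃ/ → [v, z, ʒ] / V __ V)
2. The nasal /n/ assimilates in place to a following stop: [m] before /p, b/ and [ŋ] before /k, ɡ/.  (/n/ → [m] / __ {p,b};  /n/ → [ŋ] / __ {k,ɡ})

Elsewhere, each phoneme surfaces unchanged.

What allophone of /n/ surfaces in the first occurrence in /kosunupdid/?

/n/ (between /u/ and /u/) fails the environment for rule 2, so it stays [n].

[n]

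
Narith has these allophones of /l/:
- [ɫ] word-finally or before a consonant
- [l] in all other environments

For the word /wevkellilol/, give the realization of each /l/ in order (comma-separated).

Occurrence 1 (position 6): word-finally or before a consonant → [ɫ].
Occurrence 2 (position 7): no conditioning environment matches → elsewhere allophone [l].
Occurrence 3 (position 9): no conditioning environment matches → elsewhere allophone [l].
Occurrence 4 (position 11): word-finally or before a consonant → [ɫ].

[ɫ], [l], [l], [ɫ]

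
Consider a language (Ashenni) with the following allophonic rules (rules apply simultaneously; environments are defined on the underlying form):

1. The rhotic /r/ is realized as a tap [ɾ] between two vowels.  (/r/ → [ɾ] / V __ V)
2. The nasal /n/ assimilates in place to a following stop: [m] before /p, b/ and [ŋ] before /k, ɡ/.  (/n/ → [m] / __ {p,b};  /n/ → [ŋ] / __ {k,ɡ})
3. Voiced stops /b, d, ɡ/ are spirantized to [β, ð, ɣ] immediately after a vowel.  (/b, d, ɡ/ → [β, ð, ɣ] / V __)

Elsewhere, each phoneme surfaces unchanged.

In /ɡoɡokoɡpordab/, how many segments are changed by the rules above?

3

Segments that undergo a rule: /ɡ/ → [ɣ] (rule 3); /ɡ/ → [ɣ] (rule 3); /b/ → [β] (rule 3).
All other segments surface unchanged.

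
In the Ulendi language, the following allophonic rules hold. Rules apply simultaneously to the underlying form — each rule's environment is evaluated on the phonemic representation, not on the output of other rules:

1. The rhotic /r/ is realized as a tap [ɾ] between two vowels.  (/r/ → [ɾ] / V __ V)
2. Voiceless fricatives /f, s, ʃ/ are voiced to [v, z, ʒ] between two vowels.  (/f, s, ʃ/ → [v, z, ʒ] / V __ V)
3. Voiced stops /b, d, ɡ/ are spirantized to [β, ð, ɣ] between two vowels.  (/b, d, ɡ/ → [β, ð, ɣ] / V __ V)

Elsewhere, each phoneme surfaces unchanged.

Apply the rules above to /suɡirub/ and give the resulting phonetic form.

/s/ (word-initial) is in the target of rule 2 but the environment (between two vowels) is not met → [s].
/ɡ/ (between /u/ and /i/) occurs between two vowels → [ɣ] by rule 3.
/r/ (between /i/ and /u/): between two vowels, so rule 1 applies → [ɾ].
/b/ (word-final): rule 3 targets it, but not between two vowels → unchanged [b].

[suɣiɾub]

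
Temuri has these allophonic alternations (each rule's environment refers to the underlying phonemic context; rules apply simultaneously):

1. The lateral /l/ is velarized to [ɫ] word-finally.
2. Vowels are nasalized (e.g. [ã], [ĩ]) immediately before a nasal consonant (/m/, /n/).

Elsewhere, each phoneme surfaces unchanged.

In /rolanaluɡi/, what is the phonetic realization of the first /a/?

/a/ meets the environment for rule 2 (before a nasal consonant) → [ã].

[ã]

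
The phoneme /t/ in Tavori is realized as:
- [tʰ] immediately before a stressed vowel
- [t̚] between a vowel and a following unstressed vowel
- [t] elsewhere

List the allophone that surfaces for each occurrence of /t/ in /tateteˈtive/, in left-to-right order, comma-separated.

[t], [t̚], [t̚], [tʰ]

Occurrence 1 (position 1): no conditioning environment matches → elsewhere allophone [t].
Occurrence 2 (position 3): between a vowel and a following unstressed vowel → [t̚].
Occurrence 3 (position 5): between a vowel and a following unstressed vowel → [t̚].
Occurrence 4 (position 7): immediately before a stressed vowel → [tʰ].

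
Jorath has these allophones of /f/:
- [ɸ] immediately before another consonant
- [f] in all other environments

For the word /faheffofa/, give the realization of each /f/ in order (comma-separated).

[f], [ɸ], [f], [f]

Occurrence 1 (position 1): no conditioning environment matches → elsewhere allophone [f].
Occurrence 2 (position 5): immediately before another consonant → [ɸ].
Occurrence 3 (position 6): no conditioning environment matches → elsewhere allophone [f].
Occurrence 4 (position 8): no conditioning environment matches → elsewhere allophone [f].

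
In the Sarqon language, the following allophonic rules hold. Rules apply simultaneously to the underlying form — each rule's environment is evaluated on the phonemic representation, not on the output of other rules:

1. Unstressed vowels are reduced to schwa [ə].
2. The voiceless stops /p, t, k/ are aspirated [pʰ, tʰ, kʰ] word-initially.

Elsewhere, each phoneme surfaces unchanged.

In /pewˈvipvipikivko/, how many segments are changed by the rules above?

6

Segments that undergo a rule: /p/ → [pʰ] (rule 2); /e/ → [ə] (rule 1); /i/ → [ə] (rule 1); /i/ → [ə] (rule 1); /i/ → [ə] (rule 1); /o/ → [ə] (rule 1).
All other segments surface unchanged.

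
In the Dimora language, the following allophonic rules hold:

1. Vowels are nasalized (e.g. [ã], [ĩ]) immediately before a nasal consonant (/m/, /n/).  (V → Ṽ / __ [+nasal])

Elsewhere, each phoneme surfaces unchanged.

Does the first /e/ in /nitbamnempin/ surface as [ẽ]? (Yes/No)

Yes

/e/ (between /n/ and /m/): before a nasal consonant, so rule 1 applies → [ẽ].
The actual realization is [ẽ], which matches [ẽ].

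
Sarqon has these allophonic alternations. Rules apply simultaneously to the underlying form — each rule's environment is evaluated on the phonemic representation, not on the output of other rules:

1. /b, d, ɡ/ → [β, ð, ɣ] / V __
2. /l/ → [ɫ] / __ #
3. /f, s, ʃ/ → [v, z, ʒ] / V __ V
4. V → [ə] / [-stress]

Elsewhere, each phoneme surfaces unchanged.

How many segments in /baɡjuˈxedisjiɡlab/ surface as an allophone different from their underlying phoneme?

9

Segments that undergo a rule: /a/ → [ə] (rule 4); /ɡ/ → [ɣ] (rule 1); /u/ → [ə] (rule 4); /d/ → [ð] (rule 1); /i/ → [ə] (rule 4); /i/ → [ə] (rule 4); /ɡ/ → [ɣ] (rule 1); /a/ → [ə] (rule 4); /b/ → [β] (rule 1).
All other segments surface unchanged.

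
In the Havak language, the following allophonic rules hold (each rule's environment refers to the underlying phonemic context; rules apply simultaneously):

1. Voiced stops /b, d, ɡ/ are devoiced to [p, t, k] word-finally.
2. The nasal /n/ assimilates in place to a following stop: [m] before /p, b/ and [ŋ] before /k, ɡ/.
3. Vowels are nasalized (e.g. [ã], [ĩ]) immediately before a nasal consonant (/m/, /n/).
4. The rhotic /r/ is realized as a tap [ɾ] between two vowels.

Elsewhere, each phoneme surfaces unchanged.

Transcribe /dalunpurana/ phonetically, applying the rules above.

/d/ — word-initial; rule 1 does not apply here → [d].
/a/ (between /d/ and /l/) fails the environment for rule 3, so it stays [a].
/u/ (between /l/ and /n/): before a nasal consonant, so rule 3 applies → [ũ].
/n/ meets the environment for rule 2 (before a labial or velar stop) → [m].
/u/ (between /p/ and /r/) fails the environment for rule 3, so it stays [u].
/r/ — between /u/ and /a/, between two vowels — surfaces as [ɾ] (rule 4).
Rule 3 applies to /a/ (between /r/ and /n/: before a nasal consonant) → [ã].
/n/ (between /a/ and /a/): rule 2 targets it, but not before a labial or velar stop → unchanged [n].
/a/ (word-final) is in the target of rule 3 but the environment (before a nasal consonant) is not met → [a].

[dalũmpuɾãna]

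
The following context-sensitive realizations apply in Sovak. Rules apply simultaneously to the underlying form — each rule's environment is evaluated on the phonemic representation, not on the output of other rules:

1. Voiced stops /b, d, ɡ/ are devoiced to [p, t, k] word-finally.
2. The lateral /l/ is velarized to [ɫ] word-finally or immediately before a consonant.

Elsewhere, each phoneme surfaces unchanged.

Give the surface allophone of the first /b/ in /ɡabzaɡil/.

/b/ (between /a/ and /z/) is in the target of rule 1 but the environment (word-finally) is not met → [b].

[b]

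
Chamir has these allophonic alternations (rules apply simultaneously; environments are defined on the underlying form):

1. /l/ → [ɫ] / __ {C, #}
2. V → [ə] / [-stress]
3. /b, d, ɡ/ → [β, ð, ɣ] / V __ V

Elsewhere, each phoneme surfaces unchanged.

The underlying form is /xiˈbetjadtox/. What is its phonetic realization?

Rule 2 applies to /i/ (between /x/ and /b/: in an unstressed syllable) → [ə].
Rule 3 applies to /b/ (between /i/ and /e/: between two vowels) → [β].
/e/ (between /b/ and /t/): rule 2 targets it, but not in an unstressed syllable → unchanged [e].
/a/ (between /j/ and /d/) occurs in an unstressed syllable → [ə] by rule 2.
/d/ (between /a/ and /t/) is in the target of rule 3 but the environment (between two vowels) is not met → [d].
/o/ (between /t/ and /x/): in an unstressed syllable, so rule 2 applies → [ə].

[xəˈβetjədtəx]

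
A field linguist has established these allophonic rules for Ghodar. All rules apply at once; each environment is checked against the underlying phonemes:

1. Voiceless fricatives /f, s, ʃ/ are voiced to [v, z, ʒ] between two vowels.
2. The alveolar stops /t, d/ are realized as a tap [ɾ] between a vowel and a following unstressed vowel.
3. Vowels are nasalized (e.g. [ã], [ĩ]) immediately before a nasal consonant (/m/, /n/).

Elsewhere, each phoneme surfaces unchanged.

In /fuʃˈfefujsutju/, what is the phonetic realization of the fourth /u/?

[u]

/u/ (word-final): rule 3 targets it, but not before a nasal consonant → unchanged [u].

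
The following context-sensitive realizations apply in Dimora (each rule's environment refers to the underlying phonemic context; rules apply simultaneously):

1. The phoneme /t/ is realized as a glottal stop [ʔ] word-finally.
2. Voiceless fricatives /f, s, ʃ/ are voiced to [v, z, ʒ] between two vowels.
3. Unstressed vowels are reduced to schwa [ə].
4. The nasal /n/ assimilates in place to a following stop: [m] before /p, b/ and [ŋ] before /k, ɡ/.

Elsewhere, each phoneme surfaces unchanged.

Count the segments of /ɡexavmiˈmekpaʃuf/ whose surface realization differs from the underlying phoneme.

6

Segments that undergo a rule: /e/ → [ə] (rule 3); /a/ → [ə] (rule 3); /i/ → [ə] (rule 3); /a/ → [ə] (rule 3); /ʃ/ → [ʒ] (rule 2); /u/ → [ə] (rule 3).
All other segments surface unchanged.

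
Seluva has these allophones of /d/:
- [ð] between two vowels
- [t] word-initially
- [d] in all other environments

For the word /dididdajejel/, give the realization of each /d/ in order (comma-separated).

Occurrence 1 (position 1): word-initially → [t].
Occurrence 2 (position 3): between two vowels → [ð].
Occurrence 3 (position 5): no conditioning environment matches → elsewhere allophone [d].
Occurrence 4 (position 6): no conditioning environment matches → elsewhere allophone [d].

[t], [ð], [d], [d]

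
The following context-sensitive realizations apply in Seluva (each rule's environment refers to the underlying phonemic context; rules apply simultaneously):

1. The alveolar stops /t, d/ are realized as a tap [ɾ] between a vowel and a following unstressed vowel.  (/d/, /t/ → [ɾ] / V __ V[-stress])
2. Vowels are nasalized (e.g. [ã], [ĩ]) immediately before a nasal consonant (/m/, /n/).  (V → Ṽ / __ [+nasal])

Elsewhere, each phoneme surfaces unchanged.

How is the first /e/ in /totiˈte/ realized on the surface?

[e]

/e/ (word-final) fails the environment for rule 2, so it stays [e].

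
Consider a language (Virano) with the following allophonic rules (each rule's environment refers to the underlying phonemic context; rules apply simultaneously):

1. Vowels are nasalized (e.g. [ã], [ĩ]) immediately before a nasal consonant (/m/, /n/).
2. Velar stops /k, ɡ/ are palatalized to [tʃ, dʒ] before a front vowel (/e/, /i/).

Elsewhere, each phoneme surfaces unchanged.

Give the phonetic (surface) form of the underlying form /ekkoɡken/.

[ekkoɡtʃẽn]

/e/ (word-initial) fails the environment for rule 1, so it stays [e].
/k/ (between /e/ and /k/) is in the target of rule 2 but the environment (before a front vowel) is not met → [k].
/k/ — between /k/ and /o/; rule 2 does not apply here → [k].
/o/ (between /k/ and /ɡ/): rule 1 targets it, but not before a nasal consonant → unchanged [o].
/ɡ/ (between /o/ and /k/) is in the target of rule 2 but the environment (before a front vowel) is not met → [ɡ].
Rule 2 applies to /k/ (between /ɡ/ and /e/: before a front vowel) → [tʃ].
/e/ (between /k/ and /n/): before a nasal consonant, so rule 1 applies → [ẽ].
/n/ (word-final) is unaffected → [n].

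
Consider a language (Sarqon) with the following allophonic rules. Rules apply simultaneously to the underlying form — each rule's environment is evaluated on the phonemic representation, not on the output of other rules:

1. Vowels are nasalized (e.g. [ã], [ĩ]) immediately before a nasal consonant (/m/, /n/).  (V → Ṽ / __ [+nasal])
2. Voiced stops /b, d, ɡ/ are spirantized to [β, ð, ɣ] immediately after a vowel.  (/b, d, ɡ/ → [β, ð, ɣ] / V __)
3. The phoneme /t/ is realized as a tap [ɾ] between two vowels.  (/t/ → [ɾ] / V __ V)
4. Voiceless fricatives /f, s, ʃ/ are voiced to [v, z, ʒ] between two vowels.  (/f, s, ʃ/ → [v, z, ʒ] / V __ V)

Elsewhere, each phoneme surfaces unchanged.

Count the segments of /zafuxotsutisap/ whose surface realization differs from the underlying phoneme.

3

Segments that undergo a rule: /f/ → [v] (rule 4); /t/ → [ɾ] (rule 3); /s/ → [z] (rule 4).
All other segments surface unchanged.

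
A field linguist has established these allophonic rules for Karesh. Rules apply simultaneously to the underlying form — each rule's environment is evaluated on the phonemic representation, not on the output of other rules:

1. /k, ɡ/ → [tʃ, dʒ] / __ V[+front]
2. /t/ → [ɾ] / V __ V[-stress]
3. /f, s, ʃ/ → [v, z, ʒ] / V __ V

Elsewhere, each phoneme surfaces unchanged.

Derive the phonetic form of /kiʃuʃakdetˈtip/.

[tʃiʒuʒakdetˈtip]

/k/ — word-initial, before a front vowel — surfaces as [tʃ] (rule 1).
/i/ (between /k/ and /ʃ/): no rule targets it → [i].
/ʃ/ — between /i/ and /u/, between two vowels — surfaces as [ʒ] (rule 3).
/u/ (between /ʃ/ and /ʃ/) is unaffected → [u].
/ʃ/ (between /u/ and /a/): between two vowels, so rule 3 applies → [ʒ].
/a/ — not in any rule's target class → [a].
/k/ (between /a/ and /d/) is in the target of rule 1 but the environment (before a front vowel) is not met → [k].
/d/ (between /k/ and /e/) is unaffected → [d].
/e/ (between /d/ and /t/): no rule targets it → [e].
/t/ — between /e/ and /t/; rule 2 does not apply here → [t].
/t/ — between /t/ and /i/; rule 2 does not apply here → [t].
/i/ — not in any rule's target class → [i].
/p/ stays [p].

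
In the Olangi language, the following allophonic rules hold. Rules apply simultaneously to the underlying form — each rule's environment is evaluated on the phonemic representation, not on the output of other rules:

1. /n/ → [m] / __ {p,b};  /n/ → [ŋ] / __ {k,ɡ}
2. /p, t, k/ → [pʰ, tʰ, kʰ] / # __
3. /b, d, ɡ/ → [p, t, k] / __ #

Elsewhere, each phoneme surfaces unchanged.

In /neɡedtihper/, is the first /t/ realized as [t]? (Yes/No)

Yes

/t/ — between /d/ and /i/; rule 2 does not apply here → [t].
The actual realization is [t], which matches [t].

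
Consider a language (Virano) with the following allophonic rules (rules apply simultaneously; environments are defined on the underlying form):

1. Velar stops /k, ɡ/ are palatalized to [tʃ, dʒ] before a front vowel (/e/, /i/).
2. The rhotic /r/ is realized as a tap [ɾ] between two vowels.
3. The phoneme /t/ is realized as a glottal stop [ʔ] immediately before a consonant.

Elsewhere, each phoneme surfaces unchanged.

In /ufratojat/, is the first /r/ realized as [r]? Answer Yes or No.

Yes

/r/ (between /f/ and /a/) fails the environment for rule 2, so it stays [r].
The actual realization is [r], which matches [r].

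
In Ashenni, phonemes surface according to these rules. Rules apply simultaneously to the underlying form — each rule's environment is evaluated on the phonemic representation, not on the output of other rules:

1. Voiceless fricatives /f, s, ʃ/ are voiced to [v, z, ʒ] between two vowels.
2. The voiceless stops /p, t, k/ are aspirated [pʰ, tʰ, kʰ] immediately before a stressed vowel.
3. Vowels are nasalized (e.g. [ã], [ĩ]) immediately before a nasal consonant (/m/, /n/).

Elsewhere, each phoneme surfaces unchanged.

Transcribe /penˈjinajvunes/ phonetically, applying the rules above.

[pẽnˈjĩnajvũnes]

/p/ (word-initial) is in the target of rule 2 but the environment (immediately before a stressed vowel) is not met → [p].
/e/ (between /p/ and /n/) occurs before a nasal consonant → [ẽ] by rule 3.
/n/ (between /e/ and /j/): no rule targets it → [n].
/j/ (between /n/ and /i/): no rule targets it → [j].
/i/ (between /j/ and /n/) occurs before a nasal consonant → [ĩ] by rule 3.
/n/ stays [n].
/a/ (between /n/ and /j/) is in the target of rule 3 but the environment (before a nasal consonant) is not met → [a].
/j/ — not in any rule's target class → [j].
/v/ (between /j/ and /u/): no rule targets it → [v].
/u/ (between /v/ and /n/) occurs before a nasal consonant → [ũ] by rule 3.
/n/ (between /u/ and /e/): no rule targets it → [n].
/e/ — between /n/ and /s/; rule 3 does not apply here → [e].
/s/ (word-final): rule 1 targets it, but not between two vowels → unchanged [s].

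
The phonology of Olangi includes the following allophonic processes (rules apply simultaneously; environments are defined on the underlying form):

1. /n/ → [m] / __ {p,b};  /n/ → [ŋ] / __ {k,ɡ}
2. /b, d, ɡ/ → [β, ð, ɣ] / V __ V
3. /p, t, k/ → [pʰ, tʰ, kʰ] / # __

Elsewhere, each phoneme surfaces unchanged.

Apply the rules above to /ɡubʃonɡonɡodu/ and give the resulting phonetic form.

[ɡubʃoŋɡoŋɡoðu]

/ɡ/ (word-initial): rule 2 targets it, but not between two vowels → unchanged [ɡ].
/u/ stays [u].
/b/ (between /u/ and /ʃ/) fails the environment for rule 2, so it stays [b].
/ʃ/ (between /b/ and /o/) is unaffected → [ʃ].
/o/ (between /ʃ/ and /n/) is unaffected → [o].
Rule 1 applies to /n/ (between /o/ and /ɡ/: before a labial or velar stop) → [ŋ].
/ɡ/ (between /n/ and /o/) fails the environment for rule 2, so it stays [ɡ].
/o/ (between /ɡ/ and /n/): no rule targets it → [o].
/n/ (between /o/ and /ɡ/) occurs before a labial or velar stop → [ŋ] by rule 1.
/ɡ/ (between /n/ and /o/) fails the environment for rule 2, so it stays [ɡ].
/o/ (between /ɡ/ and /d/): no rule targets it → [o].
/d/ (between /o/ and /u/) occurs between two vowels → [ð] by rule 2.
/u/ (word-final) is unaffected → [u].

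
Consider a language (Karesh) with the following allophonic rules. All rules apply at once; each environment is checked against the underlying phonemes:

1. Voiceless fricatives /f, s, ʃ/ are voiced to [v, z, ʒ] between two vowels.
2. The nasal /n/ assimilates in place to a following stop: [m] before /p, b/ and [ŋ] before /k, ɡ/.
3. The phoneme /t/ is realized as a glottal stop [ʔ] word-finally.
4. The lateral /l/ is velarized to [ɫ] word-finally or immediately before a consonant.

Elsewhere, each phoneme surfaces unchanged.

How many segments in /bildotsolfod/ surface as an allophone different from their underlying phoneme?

Segments that undergo a rule: /l/ → [ɫ] (rule 4); /l/ → [ɫ] (rule 4).
All other segments surface unchanged.

2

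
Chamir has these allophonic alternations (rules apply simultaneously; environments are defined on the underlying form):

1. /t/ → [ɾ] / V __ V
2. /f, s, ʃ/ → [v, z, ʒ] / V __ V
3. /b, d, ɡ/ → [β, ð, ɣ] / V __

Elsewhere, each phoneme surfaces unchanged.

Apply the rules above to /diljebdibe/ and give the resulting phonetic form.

/d/ (word-initial): rule 3 targets it, but not immediately after a vowel → unchanged [d].
/b/ (between /e/ and /d/): immediately after a vowel, so rule 3 applies → [β].
/d/ (between /b/ and /i/) fails the environment for rule 3, so it stays [d].
/b/ — between /i/ and /e/, immediately after a vowel — surfaces as [β] (rule 3).

[diljeβdiβe]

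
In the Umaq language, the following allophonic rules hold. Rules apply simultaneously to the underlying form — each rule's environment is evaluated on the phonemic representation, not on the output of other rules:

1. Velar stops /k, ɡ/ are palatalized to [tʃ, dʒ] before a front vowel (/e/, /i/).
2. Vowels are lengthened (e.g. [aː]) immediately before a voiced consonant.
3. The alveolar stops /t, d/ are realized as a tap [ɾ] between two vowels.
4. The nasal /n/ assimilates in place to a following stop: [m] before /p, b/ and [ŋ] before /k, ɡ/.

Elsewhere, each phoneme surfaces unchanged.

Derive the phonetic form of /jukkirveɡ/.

[juktʃiːrveːɡ]

/j/ (word-initial): no rule targets it → [j].
/u/ (between /j/ and /k/) is in the target of rule 2 but the environment (before a voiced consonant) is not met → [u].
/k/ (between /u/ and /k/) is in the target of rule 1 but the environment (before a front vowel) is not met → [k].
/k/ meets the environment for rule 1 (before a front vowel) → [tʃ].
/i/ (between /k/ and /r/): before a voiced consonant, so rule 2 applies → [iː].
/r/ (between /i/ and /v/): no rule targets it → [r].
/v/ — not in any rule's target class → [v].
/e/ (between /v/ and /ɡ/) occurs before a voiced consonant → [eː] by rule 2.
/ɡ/ — word-final; rule 1 does not apply here → [ɡ].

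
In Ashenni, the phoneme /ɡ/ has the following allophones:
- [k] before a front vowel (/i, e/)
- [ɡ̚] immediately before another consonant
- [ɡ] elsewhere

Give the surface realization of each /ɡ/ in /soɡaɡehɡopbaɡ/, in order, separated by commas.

Occurrence 1 (position 3): no conditioning environment matches → elsewhere allophone [ɡ].
Occurrence 2 (position 5): before a front vowel (/i, e/) → [k].
Occurrence 3 (position 8): no conditioning environment matches → elsewhere allophone [ɡ].
Occurrence 4 (position 13): no conditioning environment matches → elsewhere allophone [ɡ].

[ɡ], [k], [ɡ], [ɡ]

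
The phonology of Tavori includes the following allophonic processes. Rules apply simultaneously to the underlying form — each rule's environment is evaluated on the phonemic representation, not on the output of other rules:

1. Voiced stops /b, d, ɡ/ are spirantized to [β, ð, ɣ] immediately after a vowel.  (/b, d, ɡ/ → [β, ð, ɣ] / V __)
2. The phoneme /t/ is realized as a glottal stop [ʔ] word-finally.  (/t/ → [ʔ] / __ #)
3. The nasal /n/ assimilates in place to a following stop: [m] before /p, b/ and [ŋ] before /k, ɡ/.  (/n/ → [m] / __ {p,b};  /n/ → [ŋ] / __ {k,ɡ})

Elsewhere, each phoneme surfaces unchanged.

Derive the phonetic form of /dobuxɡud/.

[doβuxɡuð]

/d/ (word-initial) fails the environment for rule 1, so it stays [d].
/b/ (between /o/ and /u/): immediately after a vowel, so rule 1 applies → [β].
/ɡ/ (between /x/ and /u/) is in the target of rule 1 but the environment (immediately after a vowel) is not met → [ɡ].
/d/ meets the environment for rule 1 (immediately after a vowel) → [ð].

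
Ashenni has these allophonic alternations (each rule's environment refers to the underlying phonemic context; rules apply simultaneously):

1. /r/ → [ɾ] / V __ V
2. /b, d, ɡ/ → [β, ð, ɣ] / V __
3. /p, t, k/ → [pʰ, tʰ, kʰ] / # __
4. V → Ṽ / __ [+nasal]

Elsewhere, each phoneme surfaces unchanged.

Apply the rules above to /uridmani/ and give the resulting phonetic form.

/u/ (word-initial) is in the target of rule 4 but the environment (before a nasal consonant) is not met → [u].
/r/ (between /u/ and /i/): between two vowels, so rule 1 applies → [ɾ].
/i/ — between /r/ and /d/; rule 4 does not apply here → [i].
/d/ (between /i/ and /m/): immediately after a vowel, so rule 2 applies → [ð].
/m/ (between /d/ and /a/) is unaffected → [m].
/a/ (between /m/ and /n/): before a nasal consonant, so rule 4 applies → [ã].
/n/ — not in any rule's target class → [n].
/i/ (word-final) is in the target of rule 4 but the environment (before a nasal consonant) is not met → [i].

[uɾiðmãni]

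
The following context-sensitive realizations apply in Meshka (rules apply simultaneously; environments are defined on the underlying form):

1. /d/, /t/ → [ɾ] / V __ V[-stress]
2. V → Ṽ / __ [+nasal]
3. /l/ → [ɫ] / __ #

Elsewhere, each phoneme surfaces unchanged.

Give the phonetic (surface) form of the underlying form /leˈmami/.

/l/ (word-initial) fails the environment for rule 3, so it stays [l].
/e/ (between /l/ and /m/) occurs before a nasal consonant → [ẽ] by rule 2.
Rule 2 applies to /a/ (between /m/ and /m/: before a nasal consonant) → [ã].
/i/ (word-final) is in the target of rule 2 but the environment (before a nasal consonant) is not met → [i].

[lẽˈmãmi]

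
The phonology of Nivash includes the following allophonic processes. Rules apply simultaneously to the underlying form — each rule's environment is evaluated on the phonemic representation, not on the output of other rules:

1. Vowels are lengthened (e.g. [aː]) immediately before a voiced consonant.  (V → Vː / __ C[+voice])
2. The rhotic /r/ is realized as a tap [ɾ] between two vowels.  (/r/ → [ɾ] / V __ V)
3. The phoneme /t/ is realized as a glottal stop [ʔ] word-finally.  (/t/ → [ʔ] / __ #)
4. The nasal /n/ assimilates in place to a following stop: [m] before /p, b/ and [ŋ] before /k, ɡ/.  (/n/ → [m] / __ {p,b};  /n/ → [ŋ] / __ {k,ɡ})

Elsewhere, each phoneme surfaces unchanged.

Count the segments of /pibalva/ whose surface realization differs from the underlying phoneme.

2

Segments that undergo a rule: /i/ → [iː] (rule 1); /a/ → [aː] (rule 1).
All other segments surface unchanged.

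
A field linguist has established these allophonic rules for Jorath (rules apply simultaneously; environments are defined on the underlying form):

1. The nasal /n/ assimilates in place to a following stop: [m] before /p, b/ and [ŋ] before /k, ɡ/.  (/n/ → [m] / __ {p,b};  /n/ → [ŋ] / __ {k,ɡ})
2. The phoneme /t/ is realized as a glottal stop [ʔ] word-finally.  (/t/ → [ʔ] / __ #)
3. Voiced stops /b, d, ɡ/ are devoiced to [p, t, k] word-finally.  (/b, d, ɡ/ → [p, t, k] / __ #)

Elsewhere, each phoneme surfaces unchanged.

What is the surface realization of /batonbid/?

[batombit]

/b/ (word-initial) is in the target of rule 3 but the environment (word-finally) is not met → [b].
/a/ (between /b/ and /t/): no rule targets it → [a].
/t/ (between /a/ and /o/): rule 2 targets it, but not word-finally → unchanged [t].
/o/ (between /t/ and /n/): no rule targets it → [o].
/n/ — between /o/ and /b/, before a labial or velar stop — surfaces as [m] (rule 1).
/b/ — between /n/ and /i/; rule 3 does not apply here → [b].
/i/ (between /b/ and /d/) is unaffected → [i].
Rule 3 applies to /d/ (word-final: word-finally) → [t].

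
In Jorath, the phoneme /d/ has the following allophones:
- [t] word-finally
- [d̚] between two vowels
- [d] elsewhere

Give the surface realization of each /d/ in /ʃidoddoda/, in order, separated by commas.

Occurrence 1 (position 3): between two vowels → [d̚].
Occurrence 2 (position 5): no conditioning environment matches → elsewhere allophone [d].
Occurrence 3 (position 6): no conditioning environment matches → elsewhere allophone [d].
Occurrence 4 (position 8): between two vowels → [d̚].

[d̚], [d], [d], [d̚]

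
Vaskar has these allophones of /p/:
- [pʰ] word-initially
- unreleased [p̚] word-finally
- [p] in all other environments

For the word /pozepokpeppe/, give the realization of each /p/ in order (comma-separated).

Occurrence 1 (position 1): word-initially → [pʰ].
Occurrence 2 (position 5): no conditioning environment matches → elsewhere allophone [p].
Occurrence 3 (position 8): no conditioning environment matches → elsewhere allophone [p].
Occurrence 4 (position 10): no conditioning environment matches → elsewhere allophone [p].
Occurrence 5 (position 11): no conditioning environment matches → elsewhere allophone [p].

[pʰ], [p], [p], [p], [p]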